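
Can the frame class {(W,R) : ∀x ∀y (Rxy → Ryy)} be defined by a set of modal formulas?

Yes, by □(□q → q)

This is a Sahlqvist condition; the T□ axiom □(□q → q) defines it.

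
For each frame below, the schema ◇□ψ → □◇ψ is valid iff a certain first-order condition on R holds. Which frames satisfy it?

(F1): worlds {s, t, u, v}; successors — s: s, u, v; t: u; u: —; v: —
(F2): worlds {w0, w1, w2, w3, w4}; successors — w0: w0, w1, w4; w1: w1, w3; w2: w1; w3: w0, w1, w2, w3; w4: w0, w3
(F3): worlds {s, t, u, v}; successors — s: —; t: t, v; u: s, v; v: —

(F2)

The schema corresponds to convergence: ∀x ∀y ∀z (Rxy ∧ Rxz → ∃w (Ryw ∧ Rzw)).
(F1): fails — Rsu and Rsu but u and u have no common successor.
(F2): ✓.
(F3): fails — Rtt and Rtv but t and v have no common successor.
Valid on: (F2).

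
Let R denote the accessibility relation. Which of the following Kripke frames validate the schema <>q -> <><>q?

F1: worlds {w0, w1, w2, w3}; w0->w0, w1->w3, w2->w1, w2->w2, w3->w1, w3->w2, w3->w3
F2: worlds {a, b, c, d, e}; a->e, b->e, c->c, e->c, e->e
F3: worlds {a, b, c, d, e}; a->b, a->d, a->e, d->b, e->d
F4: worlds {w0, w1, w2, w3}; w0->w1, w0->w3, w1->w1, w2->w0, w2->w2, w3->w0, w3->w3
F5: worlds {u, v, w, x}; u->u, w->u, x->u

F1, F2, F4, F5

Frame correspondent (Sahlqvist): forall x forall y (xRy -> exists w (y = w & x R^2 w)) — i.e. a generalized confluence (Geach) condition.
F1: satisfies the condition.
F2: satisfies the condition.
F3: fails — aRe but no w with e=w and aR²w.
F4: satisfies the condition.
F5: satisfies the condition.
Valid on: F1, F2, F4, F5.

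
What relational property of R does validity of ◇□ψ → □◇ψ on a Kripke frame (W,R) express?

convergence

Suppose ◇□ψ→□◇ψ is valid. Take Rxy, Rxz and set V(ψ)={w : Ryw}. Then □ψ at y so ◇□ψ at x, so □◇ψ at x, so ◇ψ at z, giving w with Rzw and Ryw.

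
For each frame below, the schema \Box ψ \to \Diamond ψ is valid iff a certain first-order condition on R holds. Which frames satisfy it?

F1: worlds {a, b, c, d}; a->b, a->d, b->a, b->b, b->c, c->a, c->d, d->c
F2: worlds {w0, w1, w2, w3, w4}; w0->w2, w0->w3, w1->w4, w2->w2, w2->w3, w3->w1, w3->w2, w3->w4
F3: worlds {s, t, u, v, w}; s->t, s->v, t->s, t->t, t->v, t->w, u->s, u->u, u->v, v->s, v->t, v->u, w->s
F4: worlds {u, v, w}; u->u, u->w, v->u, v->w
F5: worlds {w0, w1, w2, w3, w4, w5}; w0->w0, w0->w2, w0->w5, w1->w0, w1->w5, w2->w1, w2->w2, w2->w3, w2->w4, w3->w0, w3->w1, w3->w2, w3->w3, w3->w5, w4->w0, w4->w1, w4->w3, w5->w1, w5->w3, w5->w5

The schema corresponds to seriality: \forall x \exists y Rxy.
F1: satisfies the condition.
F2: fails — world w4 has no successor.
F3: satisfies the condition.
F4: fails — world w has no successor.
F5: satisfies the condition.

F1, F3, F5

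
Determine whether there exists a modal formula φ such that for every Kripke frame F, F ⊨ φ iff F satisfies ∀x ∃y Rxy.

Definable; □r → ◇r defines it

This is a Sahlqvist condition; the D axiom □r → ◇r defines it.
Suppose □r→◇r is valid. At any x set V(r)=W. Then □r at x, so ◇r at x, so x has a successor.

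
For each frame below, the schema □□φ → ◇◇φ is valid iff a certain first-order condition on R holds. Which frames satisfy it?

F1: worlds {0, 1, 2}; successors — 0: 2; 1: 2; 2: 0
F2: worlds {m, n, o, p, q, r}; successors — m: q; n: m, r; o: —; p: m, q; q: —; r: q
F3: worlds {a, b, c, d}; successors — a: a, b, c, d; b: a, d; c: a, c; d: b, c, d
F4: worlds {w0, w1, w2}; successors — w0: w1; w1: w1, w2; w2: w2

This is the axiom for a generalized confluence (Geach) condition; its first-order frame correspondent is ∀x ∃w (xR²w ∧ xR²w).
F1: satisfies the condition.
F2: fails — at m but no w with mR²w and mR²w.
F3: satisfies the condition.
F4: satisfies the condition.
Valid on: F1, F3, F4.

F1, F3, F4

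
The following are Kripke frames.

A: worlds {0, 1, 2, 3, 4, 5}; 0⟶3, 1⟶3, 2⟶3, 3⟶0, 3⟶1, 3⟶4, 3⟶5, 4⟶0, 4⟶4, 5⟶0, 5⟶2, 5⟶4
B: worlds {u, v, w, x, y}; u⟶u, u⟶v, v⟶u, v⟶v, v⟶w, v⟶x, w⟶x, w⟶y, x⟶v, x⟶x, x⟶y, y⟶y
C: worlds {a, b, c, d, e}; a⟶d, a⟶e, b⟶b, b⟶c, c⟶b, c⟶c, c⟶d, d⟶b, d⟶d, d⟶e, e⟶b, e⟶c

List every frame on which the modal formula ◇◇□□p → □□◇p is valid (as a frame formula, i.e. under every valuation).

C

Frame correspondent (Sahlqvist): ∀x ∀y ∀z ((xR²y ∧ xR²z) → ∃w (yR²w ∧ zRw)) — i.e. a generalized confluence (Geach) condition.
A: fails — 0R²0, 0R²0 but no w with 0R²w and 0Rw.
B: fails — vR²u, vR²y but no t with uR²t and yRt.
C: holds.
Valid on: C.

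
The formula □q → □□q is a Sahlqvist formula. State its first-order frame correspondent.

transitivity: ∀x ∀y ∀z (Rxy ∧ Ryz → Rxz)

Suppose □q→□□q is valid. Take Rxy, Ryz and set V(q)={w : Rxw}. Then □q at x, so □□q at x, so □q at y, so q at z, i.e. Rxz.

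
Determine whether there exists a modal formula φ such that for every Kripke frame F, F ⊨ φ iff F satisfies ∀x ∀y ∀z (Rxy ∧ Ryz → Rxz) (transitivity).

Yes, by □r → □□r

The condition is transitivity. A defining modal formula is □r → □□r.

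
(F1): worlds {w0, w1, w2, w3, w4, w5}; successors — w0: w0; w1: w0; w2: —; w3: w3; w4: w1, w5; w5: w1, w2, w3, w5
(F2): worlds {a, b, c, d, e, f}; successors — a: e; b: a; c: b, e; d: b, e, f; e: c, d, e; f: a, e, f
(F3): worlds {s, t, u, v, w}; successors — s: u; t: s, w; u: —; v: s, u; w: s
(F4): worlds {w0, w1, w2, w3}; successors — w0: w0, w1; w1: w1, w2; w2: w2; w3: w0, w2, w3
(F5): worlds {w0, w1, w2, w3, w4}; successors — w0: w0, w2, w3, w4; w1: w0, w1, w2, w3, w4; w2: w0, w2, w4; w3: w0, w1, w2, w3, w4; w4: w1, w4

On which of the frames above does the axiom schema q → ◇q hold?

The schema corresponds to reflexivity: ∀x Rxx.
(F1): fails — world w1 does not see itself.
(F2): fails — world a does not see itself.
(F3): fails — world s does not see itself.
(F4): satisfies the condition.
(F5): satisfies the condition.

(F4), (F5)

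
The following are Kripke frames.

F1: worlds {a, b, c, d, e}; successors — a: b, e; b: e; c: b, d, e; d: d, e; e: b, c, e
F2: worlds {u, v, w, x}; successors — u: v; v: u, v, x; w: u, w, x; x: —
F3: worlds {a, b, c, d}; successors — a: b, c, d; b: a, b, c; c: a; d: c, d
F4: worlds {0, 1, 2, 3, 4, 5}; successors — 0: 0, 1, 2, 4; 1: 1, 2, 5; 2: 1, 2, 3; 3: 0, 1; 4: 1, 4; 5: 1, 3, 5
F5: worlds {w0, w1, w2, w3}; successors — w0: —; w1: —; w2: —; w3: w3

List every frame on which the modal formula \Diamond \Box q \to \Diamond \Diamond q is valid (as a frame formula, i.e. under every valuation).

F1, F3, F4, F5

The schema corresponds to a generalized confluence (Geach) condition: \forall x \forall y (xRy \to \exists w (yRw \wedge x R^2 w)).
F1: holds.
F2: fails — vRx but no t with xRt and vR²t.
F3: holds.
F4: holds.
F5: holds.
Valid on: F1, F3, F4, F5.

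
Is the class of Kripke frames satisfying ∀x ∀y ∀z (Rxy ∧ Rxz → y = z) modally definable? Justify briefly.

This is a Sahlqvist condition; the CD axiom ◇p → □p defines it.
Suppose ◇p→□p is valid. Take Rxy, Rxz and set V(p)={y}. Then ◇p at x, so □p at x, so p at z, i.e. z=y.

Yes, by ◇p → □p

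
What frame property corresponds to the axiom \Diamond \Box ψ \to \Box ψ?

Equivalently (dual form): ◇ψ → □◇ψ.
Suppose ◇ψ→□◇ψ is valid. Take Rxy, Rxz and set V(ψ)={y}. Then ◇ψ at x, so □◇ψ at x, so ◇ψ at z, so some w with Rzw has ψ; w=y, i.e. Rzy. By symmetry of the argument, Ryz.
Conversely, on a frame with the Euclidean property the schema holds at every world under every valuation.
Frame condition: \forall x \forall y \forall z (Rxy \wedge Rxz \to Ryz).

the Euclidean property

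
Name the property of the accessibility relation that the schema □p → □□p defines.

Suppose □p→□□p is valid. Take Rxy, Ryz and set V(p)={w : Rxw}. Then □p at x, so □□p at x, so □p at y, so p at z, i.e. Rxz.
Conversely, on a frame with transitivity the schema holds at every world under every valuation.
Frame condition: ∀x ∀y ∀z (Rxy ∧ Ryz → Rxz).

transitivity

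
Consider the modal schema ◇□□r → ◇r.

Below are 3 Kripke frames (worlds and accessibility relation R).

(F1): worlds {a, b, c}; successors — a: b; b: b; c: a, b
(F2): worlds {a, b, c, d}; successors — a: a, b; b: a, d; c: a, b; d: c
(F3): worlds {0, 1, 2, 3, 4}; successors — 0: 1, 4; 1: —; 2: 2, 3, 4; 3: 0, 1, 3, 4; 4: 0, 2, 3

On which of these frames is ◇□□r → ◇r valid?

This is the axiom for a generalized confluence (Geach) condition; its first-order frame correspondent is ∀x ∀y (xRy → ∃w (yR²w ∧ xRw)).
(F1): condition met.
(F2): fails — dRc but no w with cR²w and dRw.
(F3): fails — 0R1 but no w with 1R²w and 0Rw.
Valid on: (F1).

(F1)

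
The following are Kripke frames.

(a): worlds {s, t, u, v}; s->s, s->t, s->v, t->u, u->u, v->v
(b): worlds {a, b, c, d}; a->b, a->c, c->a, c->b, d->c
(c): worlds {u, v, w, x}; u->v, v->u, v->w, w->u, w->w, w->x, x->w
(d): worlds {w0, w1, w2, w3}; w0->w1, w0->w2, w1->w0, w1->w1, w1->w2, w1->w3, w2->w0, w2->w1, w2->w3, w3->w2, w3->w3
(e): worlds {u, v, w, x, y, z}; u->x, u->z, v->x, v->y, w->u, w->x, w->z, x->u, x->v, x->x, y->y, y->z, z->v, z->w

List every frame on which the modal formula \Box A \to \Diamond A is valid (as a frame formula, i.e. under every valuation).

This is the axiom for seriality; its first-order frame correspondent is \forall x \exists y Rxy.
(a): condition met.
(b): fails — world b has no successor.
(c): condition met.
(d): condition met.
(e): condition met.

(a), (c), (d), (e)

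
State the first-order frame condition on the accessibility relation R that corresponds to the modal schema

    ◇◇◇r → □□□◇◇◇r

This is a Sahlqvist (Geach-type) schema ◇^3□^0r → □^3◇^3r.
First-order correspondent: ∀x ∀y ∀z ((xR³y ∧ xR³z) → ∃w (y = w ∧ zR³w)).

∀x ∀y ∀z ((xR³y ∧ xR³z) → ∃w (y = w ∧ zR³w))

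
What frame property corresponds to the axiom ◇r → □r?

partial functionality: ∀x ∀y ∀z (Rxy ∧ Rxz → y = z)

This is the CD axiom.
It corresponds to partial functionality: ∀x ∀y ∀z (Rxy ∧ Rxz → y = z).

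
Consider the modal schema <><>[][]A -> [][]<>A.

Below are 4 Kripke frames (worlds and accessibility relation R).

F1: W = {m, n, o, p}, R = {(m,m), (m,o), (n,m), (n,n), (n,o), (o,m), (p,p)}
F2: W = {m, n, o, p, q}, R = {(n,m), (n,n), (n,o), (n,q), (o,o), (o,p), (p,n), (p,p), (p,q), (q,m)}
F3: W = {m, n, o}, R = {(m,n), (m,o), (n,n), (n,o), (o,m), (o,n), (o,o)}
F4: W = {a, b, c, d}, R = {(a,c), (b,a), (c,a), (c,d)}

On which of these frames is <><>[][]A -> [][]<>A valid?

F1, F3

This is the axiom for a generalized confluence (Geach) condition; its first-order frame correspondent is forall x forall y forall z ((x R^2 y & x R^2 z) -> exists w (y R^2 w & zRw)).
F1: holds.
F2: fails — nR²m, nR²m but no w with mR²w and mRw.
F3: holds.
F4: fails — aR²a, aR²a but no w with aR²w and aRw.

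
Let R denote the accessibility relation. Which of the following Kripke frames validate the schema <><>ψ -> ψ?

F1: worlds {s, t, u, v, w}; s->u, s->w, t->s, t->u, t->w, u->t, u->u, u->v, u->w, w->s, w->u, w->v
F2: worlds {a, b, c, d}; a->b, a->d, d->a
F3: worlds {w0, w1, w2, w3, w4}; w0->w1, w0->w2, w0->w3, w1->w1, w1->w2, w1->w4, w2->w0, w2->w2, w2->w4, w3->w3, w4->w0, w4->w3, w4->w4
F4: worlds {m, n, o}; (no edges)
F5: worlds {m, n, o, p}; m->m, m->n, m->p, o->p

This is the axiom for a generalized confluence (Geach) condition; its first-order frame correspondent is forall x forall y (x R^2 y -> exists w (y = w & x = w)).
F1: fails — sR²t but t ≠ s.
F2: fails — dR²b but b ≠ d.
F3: fails — w0R²w1 but w1 ≠ w0.
F4: satisfies the condition.
F5: fails — mR²n but n ≠ m.

F4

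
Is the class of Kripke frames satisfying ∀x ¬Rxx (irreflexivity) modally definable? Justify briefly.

No — not modally definable

Modal frame validity is preserved under surjective bounded morphisms.
The 3-cycle (worlds s,t,u with s→t→u→s) is irreflexive, and the map sending every world to a single reflexive point • is a surjective bounded morphism (forth: every edge maps to (•,•); back: every world has a successor). So any modal formula valid on the 3-cycle is also valid on the reflexive point, which is not irreflexive.
So the class is not modally definable.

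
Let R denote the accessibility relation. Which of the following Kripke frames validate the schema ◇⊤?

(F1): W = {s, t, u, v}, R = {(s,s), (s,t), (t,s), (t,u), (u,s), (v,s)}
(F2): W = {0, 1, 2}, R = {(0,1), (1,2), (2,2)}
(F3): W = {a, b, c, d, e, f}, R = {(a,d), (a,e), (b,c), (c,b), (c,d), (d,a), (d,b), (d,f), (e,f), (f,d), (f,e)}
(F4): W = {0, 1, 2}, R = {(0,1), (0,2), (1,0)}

This is the axiom for seriality; its first-order frame correspondent is ∀x ∃y Rxy.
(F1): holds.
(F2): holds.
(F3): holds.
(F4): fails — world 2 has no successor.
Valid on: (F1), (F2), (F3).

(F1), (F2), (F3)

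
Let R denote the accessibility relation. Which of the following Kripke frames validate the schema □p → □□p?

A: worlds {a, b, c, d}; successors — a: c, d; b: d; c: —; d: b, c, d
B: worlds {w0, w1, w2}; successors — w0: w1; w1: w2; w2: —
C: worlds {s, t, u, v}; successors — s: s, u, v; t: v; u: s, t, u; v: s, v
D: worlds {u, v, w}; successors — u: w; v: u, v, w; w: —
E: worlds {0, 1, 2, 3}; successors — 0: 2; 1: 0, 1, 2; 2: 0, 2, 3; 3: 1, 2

This is the axiom for transitivity; its first-order frame correspondent is ∀x ∀y ∀z (Rxy ∧ Ryz → Rxz).
A: fails — Rad and Rdb but not Rab.
B: fails — Rw0w1 and Rw1w2 but not Rw0w2.
C: fails — Rtv and Rvs but not Rts.
D: holds.
E: fails — R32 and R23 but not R33.

D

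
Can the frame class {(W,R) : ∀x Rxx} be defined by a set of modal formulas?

Yes: it is reflexivity, defined by the T schema □q → q.
Suppose □q→q is valid. At any x set V(q)={w : Rxw}. Then □q holds at x, so q holds at x, i.e. Rxx.

Definable; □q → q defines it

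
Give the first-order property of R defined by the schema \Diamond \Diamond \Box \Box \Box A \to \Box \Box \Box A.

\forall x \forall y \forall z ((x R^2 y \wedge x R^3 z) \to \exists w (y R^3 w \wedge z = w))

This is a Sahlqvist (Geach-type) schema ◇^2□^3A → □^3◇^0A.
Minimal-valuation argument: fix x; take any y with xR^2y and any z with xR^3z. Set V(A) to the set of worlds R-reachable from y in exactly 3 steps. Then □^3A holds at y, so the antecedent holds at x; validity forces ◇^0A at z, giving a w with zR^0w and yR^3w.
First-order correspondent: \forall x \forall y \forall z ((x R^2 y \wedge x R^3 z) \to \exists w (y R^3 w \wedge z = w)).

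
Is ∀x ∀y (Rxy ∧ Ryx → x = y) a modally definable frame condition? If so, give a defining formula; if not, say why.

Modal frame validity is preserved under surjective bounded morphisms.
The 8-cycle (worlds s,t,u,v,w,x,y,z with s→t→u→v→w→x→y→z→s) is antisymmetric. Sending even-indexed worlds to • and odd-indexed worlds to ∘ is a surjective bounded morphism onto the two-world frame with •↔∘, which is not antisymmetric.
So the class is not modally definable.

No — not modally definable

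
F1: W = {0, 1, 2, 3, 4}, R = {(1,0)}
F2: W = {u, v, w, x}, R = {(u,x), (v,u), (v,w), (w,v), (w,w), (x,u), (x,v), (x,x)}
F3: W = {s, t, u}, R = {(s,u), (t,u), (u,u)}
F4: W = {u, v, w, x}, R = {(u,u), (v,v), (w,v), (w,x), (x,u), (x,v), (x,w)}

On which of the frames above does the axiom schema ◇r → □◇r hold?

The schema corresponds to the Euclidean property: ∀x ∀y ∀z (Rxy ∧ Rxz → Ryz).
F1: fails — R10 and R10 but not R00.
F2: fails — Rvw and Rvu but not Rwu.
F3: condition met.
F4: fails — Rwx and Rwx but not Rxx.

F3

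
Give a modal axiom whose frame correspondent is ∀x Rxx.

□r → r

The condition is reflexivity. The T schema □r → r defines it.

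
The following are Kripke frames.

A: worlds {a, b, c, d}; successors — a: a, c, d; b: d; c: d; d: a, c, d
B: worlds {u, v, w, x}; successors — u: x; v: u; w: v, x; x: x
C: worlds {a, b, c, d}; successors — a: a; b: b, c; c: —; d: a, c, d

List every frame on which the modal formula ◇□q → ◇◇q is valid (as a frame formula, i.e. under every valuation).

This is the axiom for a generalized confluence (Geach) condition; its first-order frame correspondent is ∀x ∀y (xRy → ∃w (yRw ∧ xR²w)).
A: satisfies the condition.
B: satisfies the condition.
C: fails — bRc but no w with cRw and bR²w.
Valid on: A, B.

A, B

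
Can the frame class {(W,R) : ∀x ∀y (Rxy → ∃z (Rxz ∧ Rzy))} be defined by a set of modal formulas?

This is a Sahlqvist condition; the C4 axiom □□r → □r defines it.
Suppose □□r→□r is valid. Take Rxy and set V(r)={w : xR²w}. Then □□r at x, so □r at x, so r at y, i.e. ∃z(Rxz∧Rzy).

Yes — defined by □□r → □r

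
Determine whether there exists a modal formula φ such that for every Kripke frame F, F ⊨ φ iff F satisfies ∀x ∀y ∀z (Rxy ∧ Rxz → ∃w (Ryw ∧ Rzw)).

Definable; ◇□r → □◇r defines it

This is a Sahlqvist condition; the .2 axiom ◇□r → □◇r defines it.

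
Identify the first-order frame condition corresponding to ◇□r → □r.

the Euclidean property: ∀x ∀y ∀z (Rxy ∧ Rxz → Ryz)

This is frame-equivalent to ◇r → □◇r (substitute ¬r for r and contrapose).
Suppose ◇r→□◇r is valid. Take Rxy, Rxz and set V(r)={y}. Then ◇r at x, so □◇r at x, so ◇r at z, so some w with Rzw has r; w=y, i.e. Rzy. By symmetry of the argument, Ryz.
Conversely, on a frame with the Euclidean property the schema holds at every world under every valuation.
So the correspondent is the Euclidean property.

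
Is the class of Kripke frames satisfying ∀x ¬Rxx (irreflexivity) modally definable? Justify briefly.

No — not modally definable

Any modally definable frame class is closed under surjective bounded morphisms.
The 4-cycle (worlds w0,w1,w2,w3 with w0→w1→w2→w3→w0) is irreflexive, and the map sending every world to a single reflexive point • is a surjective bounded morphism (forth: every edge maps to (•,•); back: every world has a successor). So any modal formula valid on the 4-cycle is also valid on the reflexive point, which is not irreflexive.
So no modal formula (or set of formulas) defines exactly the irreflexive frames.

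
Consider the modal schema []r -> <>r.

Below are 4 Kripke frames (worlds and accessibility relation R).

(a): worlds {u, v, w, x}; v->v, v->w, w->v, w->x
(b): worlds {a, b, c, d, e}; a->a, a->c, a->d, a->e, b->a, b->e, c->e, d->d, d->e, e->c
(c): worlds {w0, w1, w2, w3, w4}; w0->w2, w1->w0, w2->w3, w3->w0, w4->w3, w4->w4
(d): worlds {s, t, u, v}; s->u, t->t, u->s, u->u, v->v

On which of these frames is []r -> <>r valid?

Frame correspondent (Sahlqvist): forall x exists y Rxy — i.e. seriality.
(a): fails — world u has no successor.
(b): condition met.
(c): condition met.
(d): condition met.

(b), (c), (d)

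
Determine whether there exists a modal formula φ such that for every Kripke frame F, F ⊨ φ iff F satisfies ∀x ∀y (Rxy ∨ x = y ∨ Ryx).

No — not modally definable

Modal frame validity is preserved under disjoint unions.
Take 3 disjoint single-world reflexive frames: each is trivially connected, but their disjoint union has 3 worlds with no edge between distinct components, so it is not connected.
So no modal formula (or set of formulas) defines exactly the connected frames.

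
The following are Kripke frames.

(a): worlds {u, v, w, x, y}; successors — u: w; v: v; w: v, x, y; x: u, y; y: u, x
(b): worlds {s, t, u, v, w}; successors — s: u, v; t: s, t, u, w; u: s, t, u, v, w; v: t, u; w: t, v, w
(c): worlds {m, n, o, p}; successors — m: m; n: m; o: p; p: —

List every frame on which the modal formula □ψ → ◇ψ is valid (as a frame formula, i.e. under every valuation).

(a), (b)

The schema corresponds to seriality: ∀x ∃y Rxy.
(a): ✓.
(b): ✓.
(c): fails — world p has no successor.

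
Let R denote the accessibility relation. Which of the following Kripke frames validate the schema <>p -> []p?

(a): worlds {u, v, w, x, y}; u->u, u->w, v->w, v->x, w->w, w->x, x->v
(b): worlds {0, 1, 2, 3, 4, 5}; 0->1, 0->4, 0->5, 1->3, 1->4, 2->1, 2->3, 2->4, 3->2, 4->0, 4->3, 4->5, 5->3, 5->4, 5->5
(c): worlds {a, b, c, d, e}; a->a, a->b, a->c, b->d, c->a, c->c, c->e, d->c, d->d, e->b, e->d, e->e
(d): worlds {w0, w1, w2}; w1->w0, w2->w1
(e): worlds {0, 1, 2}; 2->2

(d), (e)

Frame correspondent (Sahlqvist): forall x forall y forall z (Rxy & Rxz -> y = z) — i.e. partial functionality.
(a): fails — u sees both u and w.
(b): fails — 0 sees both 1 and 4.
(c): fails — a sees both a and b.
(d): satisfies the condition.
(e): satisfies the condition.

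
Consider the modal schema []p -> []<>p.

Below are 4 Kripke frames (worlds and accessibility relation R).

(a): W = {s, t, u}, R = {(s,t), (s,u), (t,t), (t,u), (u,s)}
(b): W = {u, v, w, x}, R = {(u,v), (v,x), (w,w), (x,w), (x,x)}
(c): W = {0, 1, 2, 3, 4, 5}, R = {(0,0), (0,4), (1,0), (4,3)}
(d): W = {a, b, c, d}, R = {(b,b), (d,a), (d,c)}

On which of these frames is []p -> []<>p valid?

Frame correspondent (Sahlqvist): forall x forall z (xRz -> exists w (xRw & zRw)) — i.e. a generalized confluence (Geach) condition.
(a): fails — sRu but no w with sRw and uRw.
(b): fails — uRv but no t with uRt and vRt.
(c): fails — 0R4 but no w with 0Rw and 4Rw.
(d): fails — dRa but no w with dRw and aRw.
Valid on no frame.

none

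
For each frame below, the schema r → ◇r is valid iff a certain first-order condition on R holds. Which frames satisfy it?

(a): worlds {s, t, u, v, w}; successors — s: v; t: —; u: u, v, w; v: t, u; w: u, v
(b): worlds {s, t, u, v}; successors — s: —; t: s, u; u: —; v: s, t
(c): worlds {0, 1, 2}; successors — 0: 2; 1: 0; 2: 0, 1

none

The schema corresponds to reflexivity: ∀x Rxx.
(a): fails — world s does not see itself.
(b): fails — world s does not see itself.
(c): fails — world 0 does not see itself.
Valid on no frame.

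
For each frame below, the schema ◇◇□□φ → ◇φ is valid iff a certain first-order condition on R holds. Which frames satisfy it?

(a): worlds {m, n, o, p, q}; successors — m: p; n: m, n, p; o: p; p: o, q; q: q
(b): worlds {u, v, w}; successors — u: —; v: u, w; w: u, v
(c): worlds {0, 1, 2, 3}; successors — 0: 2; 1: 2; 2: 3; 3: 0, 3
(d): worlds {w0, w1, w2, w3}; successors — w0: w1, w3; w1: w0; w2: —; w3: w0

This is the axiom for a generalized confluence (Geach) condition; its first-order frame correspondent is ∀x ∀y (xR²y → ∃w (yR²w ∧ xRw)).
(a): fails — mR²o but no w with oR²w and mRw.
(b): fails — vR²u but no t with uR²t and vRt.
(c): ✓.
(d): fails — w0R²w0 but no w with w0R²w and w0Rw.

(c)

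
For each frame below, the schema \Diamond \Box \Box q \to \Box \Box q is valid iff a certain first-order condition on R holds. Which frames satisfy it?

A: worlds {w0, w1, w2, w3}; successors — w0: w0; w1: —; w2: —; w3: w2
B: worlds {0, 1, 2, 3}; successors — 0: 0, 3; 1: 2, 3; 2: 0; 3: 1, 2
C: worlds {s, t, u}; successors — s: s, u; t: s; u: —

The schema corresponds to a generalized confluence (Geach) condition: \forall x \forall y \forall z ((xRy \wedge x R^2 z) \to \exists w (y R^2 w \wedge z = w)).
A: holds.
B: fails — 0R3, 0R²1 but no w with 3R²w and 1=w.
C: fails — sRu, sR²s but no w with uR²w and s=w.

A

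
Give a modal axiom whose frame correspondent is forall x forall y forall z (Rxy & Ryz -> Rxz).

The condition is transitivity. The 4 schema □r → □□r defines it.

□r → □□r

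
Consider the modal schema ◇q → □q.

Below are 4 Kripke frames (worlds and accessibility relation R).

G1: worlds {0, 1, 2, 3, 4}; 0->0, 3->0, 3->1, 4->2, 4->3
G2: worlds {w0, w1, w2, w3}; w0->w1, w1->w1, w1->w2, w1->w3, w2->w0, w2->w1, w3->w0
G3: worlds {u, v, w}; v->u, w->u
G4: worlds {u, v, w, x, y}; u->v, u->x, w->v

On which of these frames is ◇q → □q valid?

G3

The schema corresponds to partial functionality: ∀x ∀y ∀z (Rxy ∧ Rxz → y = z).
G1: fails — 3 sees both 0 and 1.
G2: fails — w1 sees both w1 and w2.
G3: holds.
G4: fails — u sees both v and x.
Valid on: G3.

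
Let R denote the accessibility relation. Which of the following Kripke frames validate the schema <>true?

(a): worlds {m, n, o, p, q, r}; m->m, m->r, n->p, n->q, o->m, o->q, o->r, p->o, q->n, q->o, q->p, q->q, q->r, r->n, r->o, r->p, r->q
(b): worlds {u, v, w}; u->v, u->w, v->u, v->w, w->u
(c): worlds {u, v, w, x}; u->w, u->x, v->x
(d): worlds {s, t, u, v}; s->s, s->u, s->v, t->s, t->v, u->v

(a), (b)

The schema corresponds to seriality: forall x exists y Rxy.
(a): condition met.
(b): condition met.
(c): fails — world w has no successor.
(d): fails — world v has no successor.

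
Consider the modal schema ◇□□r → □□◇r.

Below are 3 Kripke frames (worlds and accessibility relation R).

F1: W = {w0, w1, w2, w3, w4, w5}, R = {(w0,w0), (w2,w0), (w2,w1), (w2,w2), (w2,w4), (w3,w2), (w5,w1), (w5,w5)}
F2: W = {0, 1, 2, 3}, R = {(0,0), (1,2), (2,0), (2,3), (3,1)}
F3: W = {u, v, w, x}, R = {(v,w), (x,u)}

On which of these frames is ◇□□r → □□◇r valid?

This is the axiom for a generalized confluence (Geach) condition; its first-order frame correspondent is ∀x ∀y ∀z ((xRy ∧ xR²z) → ∃w (yR²w ∧ zRw)).
F1: fails — w2Rw0, w2R²w1 but no w with w0R²w and w1Rw.
F2: fails — 2R0, 2R²1 but no w with 0R²w and 1Rw.
F3: satisfies the condition.

F3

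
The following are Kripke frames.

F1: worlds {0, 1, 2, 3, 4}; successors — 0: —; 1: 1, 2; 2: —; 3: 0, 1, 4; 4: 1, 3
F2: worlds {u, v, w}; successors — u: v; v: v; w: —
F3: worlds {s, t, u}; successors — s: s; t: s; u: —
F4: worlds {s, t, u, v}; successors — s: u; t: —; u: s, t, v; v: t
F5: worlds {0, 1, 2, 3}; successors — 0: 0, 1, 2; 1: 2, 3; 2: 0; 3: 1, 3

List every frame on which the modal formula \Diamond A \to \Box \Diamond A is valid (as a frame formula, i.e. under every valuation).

F2, F3

The schema corresponds to the Euclidean property: \forall x \forall y \forall z (Rxy \wedge Rxz \to Ryz).
F1: fails — R12 and R12 but not R22.
F2: satisfies the condition.
F3: satisfies the condition.
F4: fails — Rsu and Rsu but not Ruu.
F5: fails — R02 and R02 but not R22.
Valid on: F2, F3.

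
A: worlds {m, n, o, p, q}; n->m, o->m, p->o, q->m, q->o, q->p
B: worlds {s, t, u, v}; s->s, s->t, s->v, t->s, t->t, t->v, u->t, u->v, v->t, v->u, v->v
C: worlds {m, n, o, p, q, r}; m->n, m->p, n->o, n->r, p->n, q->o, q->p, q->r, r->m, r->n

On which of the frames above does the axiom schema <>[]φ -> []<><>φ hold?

B

This is the axiom for a generalized confluence (Geach) condition; its first-order frame correspondent is forall x forall y forall z ((xRy & xRz) -> exists w (yRw & z R^2 w)).
A: fails — nRm, nRm but no w with mRw and mR²w.
B: condition met.
C: fails — mRn, mRn but no w with nRw and nR²w.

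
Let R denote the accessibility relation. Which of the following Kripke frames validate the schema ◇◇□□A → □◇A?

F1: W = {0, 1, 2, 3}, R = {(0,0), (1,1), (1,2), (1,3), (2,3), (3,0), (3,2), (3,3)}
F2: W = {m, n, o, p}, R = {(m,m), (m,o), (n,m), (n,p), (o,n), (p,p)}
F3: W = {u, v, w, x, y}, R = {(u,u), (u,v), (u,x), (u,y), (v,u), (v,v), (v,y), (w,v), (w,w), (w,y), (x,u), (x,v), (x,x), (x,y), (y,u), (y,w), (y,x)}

F3

This is the axiom for a generalized confluence (Geach) condition; its first-order frame correspondent is ∀x ∀y ∀z ((xR²y ∧ xRz) → ∃w (yR²w ∧ zRw)).
F1: fails — 1R²0, 1R1 but no w with 0R²w and 1Rw.
F2: fails — mR²n, mRo but no w with nR²w and oRw.
F3: condition met.
Valid on: F3.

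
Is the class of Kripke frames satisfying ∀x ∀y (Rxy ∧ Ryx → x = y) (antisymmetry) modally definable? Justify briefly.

If a class were modally definable it would be closed under surjective bounded morphisms (Goldblatt–Thomason).
The 8-cycle (worlds w0,w1,w2,w3,w4,w5,w6,w7 with w0→w1→w2→w3→w4→w5→w6→w7→w0) is antisymmetric. Sending even-indexed worlds to • and odd-indexed worlds to ∘ is a surjective bounded morphism onto the two-world frame with •↔∘, which is not antisymmetric.
Hence antisymmetry is not modally definable.

Not modally definable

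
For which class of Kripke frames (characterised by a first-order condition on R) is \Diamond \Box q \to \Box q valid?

The Euclidean property

Replacing q by ¬q and contraposing gives the equivalent schema ◇q → □◇q.
Suppose ◇q→□◇q is valid. Take Rxy, Rxz and set V(q)={y}. Then ◇q at x, so □◇q at x, so ◇q at z, so some w with Rzw has q; w=y, i.e. Rzy. By symmetry of the argument, Ryz.
Conversely, on a frame with the Euclidean property the schema holds at every world under every valuation.
So the correspondent is the Euclidean property.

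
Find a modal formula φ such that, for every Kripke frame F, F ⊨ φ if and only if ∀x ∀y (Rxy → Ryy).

□(□r → r)

A defining formula is □(□r → r) (the T□ axiom).
Suppose □(□r→r) is valid. Take Rxy and set V(r)={w : Ryw}. Then at y, □r holds; since □(□r→r) at x, □r→r at y, so r at y, i.e. Ryy.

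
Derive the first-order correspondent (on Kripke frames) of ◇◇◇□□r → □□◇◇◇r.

∀x ∀y ∀z ((xR³y ∧ xR²z) → ∃w (yR²w ∧ zR³w))

This is a Sahlqvist (Geach-type) schema ◇^3□^2r → □^2◇^3r.
First-order correspondent: ∀x ∀y ∀z ((xR³y ∧ xR²z) → ∃w (yR²w ∧ zR³w)).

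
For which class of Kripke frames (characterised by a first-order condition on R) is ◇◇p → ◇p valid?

This is frame-equivalent to □p → □□p (substitute ¬p for p and contrapose).
Suppose □p→□□p is valid. Take Rxy, Ryz and set V(p)={w : Rxw}. Then □p at x, so □□p at x, so □p at y, so p at z, i.e. Rxz.
The converse is a direct semantic check.
So the correspondent is transitivity.

transitivity: ∀x ∀y ∀z (Rxy ∧ Ryz → Rxz)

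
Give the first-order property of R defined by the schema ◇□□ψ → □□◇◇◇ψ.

This is a Sahlqvist (Geach-type) schema ◇^1□^2ψ → □^2◇^3ψ.
Minimal-valuation argument: fix x; take any y with xR^1y and any z with xR^2z. Set V(ψ) to the set of worlds R-reachable from y in exactly 2 steps. Then □^2ψ holds at y, so the antecedent holds at x; validity forces ◇^3ψ at z, giving a w with zR^3w and yR^2w.
First-order correspondent: ∀x ∀y ∀z ((xRy ∧ xR²z) → ∃w (yR²w ∧ zR³w)).

∀x ∀y ∀z ((xRy ∧ xR²z) → ∃w (yR²w ∧ zR³w))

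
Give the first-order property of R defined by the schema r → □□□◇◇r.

This is a Sahlqvist (Geach-type) schema ◇^0□^0r → □^3◇^2r.
First-order correspondent: ∀x ∀z (xR³z → ∃w (x = w ∧ zR²w)).

∀x ∀z (xR³z → ∃w (x = w ∧ zR²w))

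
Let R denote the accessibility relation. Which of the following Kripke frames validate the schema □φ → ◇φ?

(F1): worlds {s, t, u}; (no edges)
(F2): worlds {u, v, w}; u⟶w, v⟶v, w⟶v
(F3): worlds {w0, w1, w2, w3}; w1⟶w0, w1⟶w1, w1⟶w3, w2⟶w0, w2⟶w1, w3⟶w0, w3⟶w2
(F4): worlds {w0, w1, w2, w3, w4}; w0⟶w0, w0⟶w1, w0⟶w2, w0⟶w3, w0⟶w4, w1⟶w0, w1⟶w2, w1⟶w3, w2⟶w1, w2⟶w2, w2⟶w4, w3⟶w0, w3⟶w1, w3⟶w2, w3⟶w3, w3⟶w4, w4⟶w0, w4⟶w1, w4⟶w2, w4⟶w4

The schema corresponds to seriality: ∀x ∃y Rxy.
(F1): fails — world s has no successor.
(F2): holds.
(F3): fails — world w0 has no successor.
(F4): holds.
Valid on: (F2), (F4).

(F2), (F4)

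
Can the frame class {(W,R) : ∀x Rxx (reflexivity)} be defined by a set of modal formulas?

This is a Sahlqvist condition; the T axiom □p → p defines it.

Yes, by □p → p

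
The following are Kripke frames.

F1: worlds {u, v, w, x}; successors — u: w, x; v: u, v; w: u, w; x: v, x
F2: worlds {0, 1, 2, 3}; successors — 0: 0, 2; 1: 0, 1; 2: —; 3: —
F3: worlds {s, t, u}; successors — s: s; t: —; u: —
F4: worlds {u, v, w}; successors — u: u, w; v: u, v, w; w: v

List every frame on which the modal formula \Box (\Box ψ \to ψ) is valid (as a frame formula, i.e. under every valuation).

F3

Frame correspondent (Sahlqvist): \forall x \forall y (Rxy \to Ryy) — i.e. shift-reflexivity.
F1: fails — Rwu but not Ruu.
F2: fails — R02 but not R22.
F3: condition met.
F4: fails — Ruw but not Rww.
Valid on: F3.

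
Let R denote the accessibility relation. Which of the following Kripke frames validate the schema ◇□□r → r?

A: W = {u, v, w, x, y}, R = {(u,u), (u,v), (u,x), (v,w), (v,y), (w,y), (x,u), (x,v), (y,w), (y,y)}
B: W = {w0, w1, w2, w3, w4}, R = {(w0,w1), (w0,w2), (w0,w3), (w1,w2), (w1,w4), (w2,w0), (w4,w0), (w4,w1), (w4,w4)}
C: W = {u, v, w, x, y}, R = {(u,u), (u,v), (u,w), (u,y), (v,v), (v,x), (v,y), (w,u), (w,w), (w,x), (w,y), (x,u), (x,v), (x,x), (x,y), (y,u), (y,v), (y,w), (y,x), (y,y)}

C

This is the axiom for a generalized confluence (Geach) condition; its first-order frame correspondent is ∀x ∀y (xRy → ∃w (yR²w ∧ x = w)).
A: fails — uRv but no t with vR²t and u=t.
B: fails — w0Rw2 but no w with w2R²w and w0=w.
C: condition met.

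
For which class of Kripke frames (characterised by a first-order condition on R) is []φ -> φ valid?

Reflexivity

This is the T axiom.
It corresponds to reflexivity: forall x Rxx.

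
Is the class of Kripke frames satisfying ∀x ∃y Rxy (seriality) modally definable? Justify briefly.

The condition is seriality. A defining modal formula is □p → ◇p.
Suppose □p→◇p is valid. At any x set V(p)=W. Then □p at x, so ◇p at x, so x has a successor.

Definable; □p → ◇p defines it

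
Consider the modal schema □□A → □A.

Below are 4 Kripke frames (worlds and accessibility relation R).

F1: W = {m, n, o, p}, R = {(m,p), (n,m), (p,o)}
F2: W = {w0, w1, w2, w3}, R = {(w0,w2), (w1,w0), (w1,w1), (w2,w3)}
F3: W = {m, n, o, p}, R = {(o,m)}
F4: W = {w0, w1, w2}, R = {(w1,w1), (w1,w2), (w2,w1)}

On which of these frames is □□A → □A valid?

F4

Frame correspondent (Sahlqvist): ∀x ∀y (Rxy → ∃z (Rxz ∧ Rzy)) — i.e. density.
F1: fails — Rnm but no z with Rnz and Rzm.
F2: fails — Rw0w2 but no z with Rw0z and Rzw2.
F3: fails — Rom but no z with Roz and Rzm.
F4: condition met.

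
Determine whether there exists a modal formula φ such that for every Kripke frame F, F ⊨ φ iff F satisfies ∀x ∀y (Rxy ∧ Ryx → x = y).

Modal frame validity is preserved under surjective bounded morphisms.
The 8-cycle (worlds w0,w1,w2,w3,w4,w5,w6,w7 with w0→w1→w2→w3→w4→w5→w6→w7→w0) is antisymmetric. Sending even-indexed worlds to a and odd-indexed worlds to b is a surjective bounded morphism onto the two-world frame with a↔b, which is not antisymmetric.
So the class is not modally definable.

Not definable by any modal formula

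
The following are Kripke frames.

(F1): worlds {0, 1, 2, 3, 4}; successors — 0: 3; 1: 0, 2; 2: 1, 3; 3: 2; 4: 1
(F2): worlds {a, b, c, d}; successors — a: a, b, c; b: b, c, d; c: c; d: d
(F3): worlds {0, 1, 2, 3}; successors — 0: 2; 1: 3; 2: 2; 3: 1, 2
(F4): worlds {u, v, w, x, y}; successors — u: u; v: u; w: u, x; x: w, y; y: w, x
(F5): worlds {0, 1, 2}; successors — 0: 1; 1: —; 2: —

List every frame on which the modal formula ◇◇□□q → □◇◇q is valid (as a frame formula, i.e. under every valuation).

Frame correspondent (Sahlqvist): ∀x ∀y ∀z ((xR²y ∧ xRz) → ∃w (yR²w ∧ zR²w)) — i.e. a generalized confluence (Geach) condition.
(F1): fails — 0R²2, 0R3 but no w with 2R²w and 3R²w.
(F2): fails — aR²d, aRc but no w with dR²w and cR²w.
(F3): satisfies the condition.
(F4): satisfies the condition.
(F5): satisfies the condition.
Valid on: (F3), (F4), (F5).

(F3), (F4), (F5)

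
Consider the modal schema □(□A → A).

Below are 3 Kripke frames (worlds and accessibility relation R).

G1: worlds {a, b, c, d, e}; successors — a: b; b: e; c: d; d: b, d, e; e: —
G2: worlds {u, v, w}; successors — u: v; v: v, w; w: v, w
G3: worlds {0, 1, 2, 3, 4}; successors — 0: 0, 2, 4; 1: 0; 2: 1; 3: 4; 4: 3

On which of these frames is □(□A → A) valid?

Frame correspondent (Sahlqvist): ∀x ∀y (Rxy → Ryy) — i.e. shift-reflexivity.
G1: fails — Rab but not Rbb.
G2: holds.
G3: fails — R34 but not R44.
Valid on: G2.

G2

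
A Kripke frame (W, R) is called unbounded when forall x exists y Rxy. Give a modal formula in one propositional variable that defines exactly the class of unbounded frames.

□q → ◇q

A defining formula is □q → ◇q (the D axiom).
Suppose □q→◇q is valid. At any x set V(q)=W. Then □q at x, so ◇q at x, so x has a successor.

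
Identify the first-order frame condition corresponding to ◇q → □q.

Partial functionality

Suppose ◇q→□q is valid. Take Rxy, Rxz and set V(q)={y}. Then ◇q at x, so □q at x, so q at z, i.e. z=y.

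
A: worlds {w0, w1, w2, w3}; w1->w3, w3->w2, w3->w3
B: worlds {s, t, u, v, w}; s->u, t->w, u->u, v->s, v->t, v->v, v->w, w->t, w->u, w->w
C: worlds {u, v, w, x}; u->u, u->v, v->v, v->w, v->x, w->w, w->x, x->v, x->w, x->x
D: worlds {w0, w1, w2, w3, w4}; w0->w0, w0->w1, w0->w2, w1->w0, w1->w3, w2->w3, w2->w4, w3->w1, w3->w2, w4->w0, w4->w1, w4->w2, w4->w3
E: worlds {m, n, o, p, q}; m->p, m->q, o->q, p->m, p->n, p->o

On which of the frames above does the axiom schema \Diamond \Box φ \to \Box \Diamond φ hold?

C

The schema corresponds to convergence: \forall x \forall y \forall z (Rxy \wedge Rxz \to \exists w (Ryw \wedge Rzw)).
A: fails — Rw3w2 and Rw3w2 but w2 and w2 have no common successor.
B: fails — Rvv and Rvs but v and s have no common successor.
C: satisfies the condition.
D: fails — Rw0w0 and Rw0w2 but w0 and w2 have no common successor.
E: fails — Rmq and Rmq but q and q have no common successor.
Valid on: C.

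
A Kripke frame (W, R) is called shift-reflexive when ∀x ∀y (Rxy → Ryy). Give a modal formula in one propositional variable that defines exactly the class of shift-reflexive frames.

This is shift-reflexivity; the standard corresponding axiom is T□: □(□q → q).
Suppose □(□q→q) is valid. Take Rxy and set V(q)={w : Ryw}. Then at y, □q holds; since □(□q→q) at x, □q→q at y, so q at y, i.e. Ryy.

□(□q → q)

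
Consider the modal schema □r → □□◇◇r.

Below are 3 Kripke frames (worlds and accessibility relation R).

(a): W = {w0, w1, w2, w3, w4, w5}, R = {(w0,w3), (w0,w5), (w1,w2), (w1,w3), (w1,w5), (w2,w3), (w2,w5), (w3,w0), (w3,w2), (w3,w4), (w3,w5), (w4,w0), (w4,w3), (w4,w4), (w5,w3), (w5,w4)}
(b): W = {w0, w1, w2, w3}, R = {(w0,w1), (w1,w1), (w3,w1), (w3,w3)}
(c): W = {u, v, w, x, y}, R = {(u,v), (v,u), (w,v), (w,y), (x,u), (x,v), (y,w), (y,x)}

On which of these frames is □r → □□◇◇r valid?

(a), (b)

The schema corresponds to a generalized confluence (Geach) condition: ∀x ∀z (xR²z → ∃w (xRw ∧ zR²w)).
(a): satisfies the condition.
(b): satisfies the condition.
(c): fails — uR²u but no t with uRt and uR²t.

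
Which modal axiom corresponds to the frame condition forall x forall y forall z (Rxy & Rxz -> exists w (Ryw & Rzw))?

◇□r → □◇r

The condition is convergence. The .2 schema ◇□r → □◇r defines it.
Suppose ◇□r→□◇r is valid. Take Rxy, Rxz and set V(r)={w : Ryw}. Then □r at y so ◇□r at x, so □◇r at x, so ◇r at z, giving w with Rzw and Ryw.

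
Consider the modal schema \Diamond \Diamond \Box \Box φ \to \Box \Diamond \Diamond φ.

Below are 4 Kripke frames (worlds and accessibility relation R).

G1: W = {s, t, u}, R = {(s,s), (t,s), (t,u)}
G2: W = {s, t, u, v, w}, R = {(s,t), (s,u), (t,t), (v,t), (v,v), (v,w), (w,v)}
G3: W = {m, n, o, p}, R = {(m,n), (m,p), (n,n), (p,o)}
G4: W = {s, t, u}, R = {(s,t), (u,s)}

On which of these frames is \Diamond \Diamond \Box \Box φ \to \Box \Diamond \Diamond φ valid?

The schema corresponds to a generalized confluence (Geach) condition: \forall x \forall y \forall z ((x R^2 y \wedge xRz) \to \exists w (y R^2 w \wedge z R^2 w)).
G1: fails — tR²s, tRu but no w with sR²w and uR²w.
G2: fails — sR²t, sRu but no w* with tR²w* and uR²w*.
G3: fails — mR²n, mRp but no w with nR²w and pR²w.
G4: fails — uR²t, uRs but no w with tR²w and sR²w.

none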